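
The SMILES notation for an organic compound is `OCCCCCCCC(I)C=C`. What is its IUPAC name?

8-iododec-9-en-1-ol

Counting along the main chain through the –OH group and the multiple bond gives 10 carbons: the parent is decane.
An alcohol (–OH) is the principal characteristic group, giving the suffix -ol.
The chain contains a C=C double bond, so the unsaturation ending is -ene.
Number the chain so that numbering from this end puts the hydroxyl group at C-1 rather than C-10.
That gives the hydroxyl at C-1; the double bond between C-9 and C-10; an iodo group at C-8.
Assembling the pieces gives 8-iododec-9-en-1-ol.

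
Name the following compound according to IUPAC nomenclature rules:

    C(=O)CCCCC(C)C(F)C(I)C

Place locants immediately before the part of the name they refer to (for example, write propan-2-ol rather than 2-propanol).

The longest chain bearing the –CHO group is 9 carbons long (nonane).
The principal characteristic group is an aldehyde (terminal –CHO), named with the suffix -al.
Number the chain so that the aldehyde carbon is C-1 by definition.
This places a fluoro group at C-7; an iodo group at C-8; a methyl group at C-6.
Substituent prefixes are cited in alphabetical order (multiplying prefixes like di-/tri- are ignored for ordering).
Assembling the pieces gives 7-fluoro-8-iodo-6-methylnonanal.

7-fluoro-8-iodo-6-methylnonanal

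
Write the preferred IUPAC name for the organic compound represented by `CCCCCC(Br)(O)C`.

2-bromoheptan-2-ol

The longest carbon chain that includes the –OH group has 7 carbons, so the parent hydride is heptane.
An alcohol (–OH) is the principal characteristic group, giving the suffix -ol.
Number the chain so that numbering from this end puts the hydroxyl group at C-2 rather than C-6.
This places the hydroxyl at C-2; a bromo group at C-2.
The name is 2-bromoheptan-2-ol.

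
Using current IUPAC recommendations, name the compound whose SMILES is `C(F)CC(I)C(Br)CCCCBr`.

4,8-dibromo-1-fluoro-3-iodooctane

The longest continuous carbon chain has 8 atoms, so the parent hydride is octane.
Number the chain so that the substituent locant set {1,3,4,8} is lower than {1,5,6,8} at the first point of difference.
That gives bromo groups at C-4 and C-8; a fluoro group at C-1; an iodo group at C-3.
Prefixes are listed alphabetically: bromo, fluoro, iodo.
Putting it together: 4,8-dibromo-1-fluoro-3-iodooctane.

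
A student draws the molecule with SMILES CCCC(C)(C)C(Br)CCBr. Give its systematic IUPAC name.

The longest continuous carbon chain has 7 atoms, so the parent hydride is heptane.
Number the chain so that the substituent locant set {1,3,4,4} is lower than {4,4,5,7} at the first point of difference.
That gives bromo groups at C-1 and C-3; two methyl groups at C-4.
Prefixes are listed alphabetically: bromo, methyl.
Assembling the pieces gives 1,3-dibromo-4,4-dimethylheptane.

1,3-dibromo-4,4-dimethylheptane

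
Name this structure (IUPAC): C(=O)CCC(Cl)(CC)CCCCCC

4-chloro-4-ethyldecanal

The longest carbon chain that includes the –CHO group has 10 carbons, so the parent hydride is decane.
The principal characteristic group is an aldehyde (terminal –CHO), named with the suffix -al.
Number the chain so that the aldehyde carbon is C-1 by definition.
That gives a chloro group at C-4; an ethyl group at C-4.
Substituent prefixes are cited in alphabetical order (multiplying prefixes like di-/tri- are ignored for ordering).
Putting it together: 4-chloro-4-ethyldecanal.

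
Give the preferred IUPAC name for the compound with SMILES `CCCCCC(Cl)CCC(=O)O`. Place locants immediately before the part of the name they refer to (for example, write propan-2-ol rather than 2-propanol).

Counting along the main chain through the –COOH group gives 9 carbons: the parent is nonane.
The principal characteristic group is a carboxylic acid (terminal –COOH), named with the suffix -oic acid.
Number the chain so that the carboxylic acid carbon is C-1 by definition.
This places a chloro group at C-4.
Assembling the pieces gives 4-chlorononanoic acid.

4-chlorononanoic acid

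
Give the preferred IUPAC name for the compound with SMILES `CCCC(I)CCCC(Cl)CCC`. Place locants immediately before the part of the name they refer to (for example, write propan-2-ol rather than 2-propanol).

4-chloro-8-iodoundecane

The longest continuous carbon chain has 11 atoms, so the parent hydride is undecane.
The numbering direction is chosen so that the locant sets are identical either way, so the alphabetically earlier chloro substituent takes the lower locant (4 rather than 8).
This places a chloro group at C-4; an iodo group at C-8.
Prefixes are listed alphabetically: chloro, iodo.
The name is 4-chloro-8-iodoundecane.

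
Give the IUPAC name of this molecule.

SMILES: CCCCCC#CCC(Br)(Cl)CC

The longest carbon chain that includes the multiple bond has 11 carbons, so the parent hydride is undecane.
The chain contains a C≡C triple bond, so the unsaturation ending is -yne.
The numbering direction is chosen so that numbering from this end puts the triple bond at C-5 rather than C-6.
This places the triple bond between C-5 and C-6; a bromo group at C-3; a chloro group at C-3.
Prefixes are listed alphabetically: bromo, chloro.
The name is 3-bromo-3-chloroundec-5-yne.

3-bromo-3-chloroundec-5-yne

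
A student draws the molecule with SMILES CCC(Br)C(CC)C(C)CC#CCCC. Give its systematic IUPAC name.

9-bromo-8-ethyl-7-methylundec-4-yne

Counting along the main chain through the multiple bond gives 11 carbons: the parent is undecane.
A C≡C triple bond in the chain gives the infix -yne-.
The numbering direction is chosen so that numbering from this end puts the triple bond at C-4 rather than C-7.
With this numbering: the triple bond between C-4 and C-5; a bromo group at C-9; an ethyl group at C-8; a methyl group at C-7.
The substituents are ordered alphabetically, ignoring any di-/tri- multipliers.
Putting it together: 9-bromo-8-ethyl-7-methylundec-4-yne.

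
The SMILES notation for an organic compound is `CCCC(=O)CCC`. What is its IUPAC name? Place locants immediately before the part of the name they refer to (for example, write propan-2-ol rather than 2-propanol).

The longest chain bearing the carbonyl is 7 carbons long (heptane).
The highest-priority functional group is a ketone (C=O on an internal carbon), so the name ends in -one.
Both numbering directions give the same locant set; either may be used.
That gives the carbonyl at C-4.
Assembling the pieces gives heptan-4-one.

heptan-4-one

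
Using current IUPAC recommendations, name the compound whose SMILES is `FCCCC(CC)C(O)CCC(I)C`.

Counting along the main chain through the –OH group gives 9 carbons: the parent is nonane.
The highest-priority functional group is an alcohol (–OH), so the name ends in -ol.
The numbering direction is chosen so that the substituent locant set {1,4,8} is lower than {2,6,9} at the first point of difference.
This places the hydroxyl at C-5; an ethyl group at C-4; a fluoro group at C-1; an iodo group at C-8.
Prefixes are listed alphabetically: ethyl, fluoro, iodo.
Assembling the pieces gives 4-ethyl-1-fluoro-8-iodononan-5-ol.

4-ethyl-1-fluoro-8-iodononan-5-ol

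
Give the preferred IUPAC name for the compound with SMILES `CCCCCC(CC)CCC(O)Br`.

The longest carbon chain that includes the –OH group has 9 carbons, so the parent hydride is nonane.
The highest-priority functional group is an alcohol (–OH), so the name ends in -ol.
The numbering direction is chosen so that numbering from this end puts the hydroxyl group at C-1 rather than C-9.
This places the hydroxyl at C-1; a bromo group at C-1; an ethyl group at C-4.
Prefixes are listed alphabetically: bromo, ethyl.
Putting it together: 1-bromo-4-ethylnonan-1-ol.

1-bromo-4-ethylnonan-1-ol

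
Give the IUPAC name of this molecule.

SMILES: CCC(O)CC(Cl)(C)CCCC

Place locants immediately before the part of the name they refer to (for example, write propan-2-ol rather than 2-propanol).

5-chloro-5-methylnonan-3-ol

The longest chain bearing the –OH group is 9 carbons long (nonane).
An alcohol (–OH) is the principal characteristic group, giving the suffix -ol.
The numbering direction is chosen so that numbering from this end puts the hydroxyl group at C-3 rather than C-7.
This places the hydroxyl at C-3; a chloro group at C-5; a methyl group at C-5.
Substituent prefixes are cited in alphabetical order (multiplying prefixes like di-/tri- are ignored for ordering).
The name is 5-chloro-5-methylnonan-3-ol.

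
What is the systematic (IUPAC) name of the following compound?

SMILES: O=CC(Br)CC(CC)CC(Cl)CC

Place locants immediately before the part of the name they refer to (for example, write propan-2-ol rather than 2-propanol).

2-bromo-6-chloro-4-ethyloctanal

The longest carbon chain that includes the –CHO group has 8 carbons, so the parent hydride is octane.
The highest-priority functional group is an aldehyde (terminal –CHO), so the name ends in -al.
The numbering direction is chosen so that the aldehyde carbon is C-1 by definition.
This places a bromo group at C-2; a chloro group at C-6; an ethyl group at C-4.
The substituents are ordered alphabetically, ignoring any di-/tri- multipliers.
Putting it together: 2-bromo-6-chloro-4-ethyloctanal.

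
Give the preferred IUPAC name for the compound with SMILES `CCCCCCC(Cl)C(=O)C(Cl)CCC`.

4,6-dichlorododecan-5-one

The longest chain bearing the carbonyl is 12 carbons long (dodecane).
The principal characteristic group is a ketone (C=O on an internal carbon), named with the suffix -one.
Choose the numbering such that numbering from this end puts the carbonyl group at C-5 rather than C-8.
That gives the carbonyl at C-5; chloro groups at C-4 and C-6.
Assembling the pieces gives 4,6-dichlorododecan-5-one.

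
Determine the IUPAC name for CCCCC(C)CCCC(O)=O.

5-methylnonanoic acid

Counting along the main chain through the –COOH group gives 9 carbons: the parent is nonane.
The principal characteristic group is a carboxylic acid (terminal –COOH), named with the suffix -oic acid.
Choose the numbering such that the carboxylic acid carbon is C-1 by definition.
With this numbering: a methyl group at C-5.
Putting it together: 5-methylnonanoic acid.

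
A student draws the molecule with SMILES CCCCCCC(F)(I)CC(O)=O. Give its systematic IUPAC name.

3-fluoro-3-iodononanoic acid

The longest carbon chain that includes the –COOH group has 9 carbons, so the parent hydride is nonane.
A carboxylic acid (terminal –COOH) is the principal characteristic group, giving the suffix -oic acid.
Number the chain so that the carboxylic acid carbon is C-1 by definition.
This places a fluoro group at C-3; an iodo group at C-3.
Prefixes are listed alphabetically: fluoro, iodo.
Assembling the pieces gives 3-fluoro-3-iodononanoic acid.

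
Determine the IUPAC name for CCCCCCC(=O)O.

The longest carbon chain that includes the –COOH group has 7 carbons, so the parent hydride is heptane.
The highest-priority functional group is a carboxylic acid (terminal –COOH), so the name ends in -oic acid.
The numbering direction is chosen so that the carboxylic acid carbon is C-1 by definition.
Putting it together: heptanoic acid.

heptanoic acid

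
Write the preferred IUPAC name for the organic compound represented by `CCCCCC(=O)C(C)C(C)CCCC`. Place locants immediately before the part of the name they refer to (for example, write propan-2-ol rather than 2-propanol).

Counting along the main chain through the carbonyl gives 12 carbons: the parent is dodecane.
A ketone (C=O on an internal carbon) is the principal characteristic group, giving the suffix -one.
Number the chain so that numbering from this end puts the carbonyl group at C-6 rather than C-7.
That gives the carbonyl at C-6; methyl groups at C-7 and C-8.
Putting it together: 7,8-dimethyldodecan-6-one.

7,8-dimethyldodecan-6-one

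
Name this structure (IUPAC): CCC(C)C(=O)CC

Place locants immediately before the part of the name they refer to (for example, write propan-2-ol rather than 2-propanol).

4-methylhexan-3-one

The longest carbon chain that includes the carbonyl has 6 carbons, so the parent hydride is hexane.
A ketone (C=O on an internal carbon) is the principal characteristic group, giving the suffix -one.
Number the chain so that numbering from this end puts the carbonyl group at C-3 rather than C-4.
With this numbering: the carbonyl at C-3; a methyl group at C-4.
Putting it together: 4-methylhexan-3-one.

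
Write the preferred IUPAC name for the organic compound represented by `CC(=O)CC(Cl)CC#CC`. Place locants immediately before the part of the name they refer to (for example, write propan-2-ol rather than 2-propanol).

4-chlorooct-6-yn-2-one

Counting along the main chain through the carbonyl and the multiple bond gives 8 carbons: the parent is octane.
The principal characteristic group is a ketone (C=O on an internal carbon), named with the suffix -one.
The chain contains a C≡C triple bond, so the unsaturation ending is -yne.
The numbering direction is chosen so that numbering from this end puts the carbonyl group at C-2 rather than C-7.
This places the carbonyl at C-2; the triple bond between C-6 and C-7; a chloro group at C-4.
Assembling the pieces gives 4-chlorooct-6-yn-2-one.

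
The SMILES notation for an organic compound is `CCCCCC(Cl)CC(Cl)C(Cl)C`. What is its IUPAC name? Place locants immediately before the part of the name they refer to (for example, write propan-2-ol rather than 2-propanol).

2,3,5-trichlorodecane

The longest carbon chain is 10 atoms: the parent is decane.
Number the chain so that the substituent locant set {2,3,5} is lower than {6,8,9} at the first point of difference.
With this numbering: chloro groups at C-2 and C-3 and C-5.
The name is 2,3,5-trichlorodecane.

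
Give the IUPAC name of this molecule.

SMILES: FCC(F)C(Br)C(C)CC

The longest continuous carbon chain has 6 atoms, so the parent hydride is hexane.
Choose the numbering such that the substituent locant set {1,2,3,4} is lower than {3,4,5,6} at the first point of difference.
That gives a bromo group at C-3; fluoro groups at C-1 and C-2; a methyl group at C-4.
Substituent prefixes are cited in alphabetical order (multiplying prefixes like di-/tri- are ignored for ordering).
Putting it together: 3-bromo-1,2-difluoro-4-methylhexane.

3-bromo-1,2-difluoro-4-methylhexane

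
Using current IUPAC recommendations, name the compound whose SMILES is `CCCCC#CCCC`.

non-4-yne

The longest carbon chain that includes the multiple bond has 9 carbons, so the parent hydride is nonane.
There is one C≡C triple bond, indicated by the ending -yne.
The numbering direction is chosen so that numbering from this end puts the triple bond at C-4 rather than C-5.
This places the triple bond between C-4 and C-5.
The name is non-4-yne.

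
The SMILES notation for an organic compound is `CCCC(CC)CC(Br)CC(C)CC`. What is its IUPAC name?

The longest continuous carbon chain has 10 atoms, so the parent hydride is decane.
The numbering direction is chosen so that the substituent locant set {3,5,7} is lower than {4,6,8} at the first point of difference.
This places a bromo group at C-5; an ethyl group at C-7; a methyl group at C-3.
Substituent prefixes are cited in alphabetical order (multiplying prefixes like di-/tri- are ignored for ordering).
Putting it together: 5-bromo-7-ethyl-3-methyldecane.

5-bromo-7-ethyl-3-methyldecane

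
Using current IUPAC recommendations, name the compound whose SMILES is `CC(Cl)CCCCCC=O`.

The longest chain bearing the –CHO group is 8 carbons long (octane).
The principal characteristic group is an aldehyde (terminal –CHO), named with the suffix -al.
The numbering direction is chosen so that the aldehyde carbon is C-1 by definition.
This places a chloro group at C-7.
Putting it together: 7-chlorooctanal.

7-chlorooctanal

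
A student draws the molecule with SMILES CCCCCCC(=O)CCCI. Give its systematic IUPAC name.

Counting along the main chain through the carbonyl gives 10 carbons: the parent is decane.
The principal characteristic group is a ketone (C=O on an internal carbon), named with the suffix -one.
The numbering direction is chosen so that numbering from this end puts the carbonyl group at C-4 rather than C-7.
With this numbering: the carbonyl at C-4; an iodo group at C-1.
Putting it together: 1-iododecan-4-one.

1-iododecan-4-one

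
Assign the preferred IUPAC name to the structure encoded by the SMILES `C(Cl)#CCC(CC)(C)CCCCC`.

The longest chain bearing the multiple bond is 9 carbons long (nonane).
There is one C≡C triple bond, indicated by the ending -yne.
The numbering direction is chosen so that numbering from this end puts the triple bond at C-1 rather than C-8.
That gives the triple bond between C-1 and C-2; a chloro group at C-1; an ethyl group at C-4; a methyl group at C-4.
Prefixes are listed alphabetically: chloro, ethyl, methyl.
Assembling the pieces gives 1-chloro-4-ethyl-4-methylnon-1-yne.

1-chloro-4-ethyl-4-methylnon-1-yne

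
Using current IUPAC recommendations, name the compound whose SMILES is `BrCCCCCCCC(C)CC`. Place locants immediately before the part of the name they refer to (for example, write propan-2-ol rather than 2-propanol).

The longest carbon chain is 10 atoms: the parent is decane.
The numbering direction is chosen so that the substituent locant set {1,8} is lower than {3,10} at the first point of difference.
That gives a bromo group at C-1; a methyl group at C-8.
Prefixes are listed alphabetically: bromo, methyl.
Assembling the pieces gives 1-bromo-8-methyldecane.

1-bromo-8-methyldecane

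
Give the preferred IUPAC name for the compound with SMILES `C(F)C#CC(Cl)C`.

4-chloro-1-fluoropent-2-yne

Counting along the main chain through the multiple bond gives 5 carbons: the parent is pentane.
The chain contains a C≡C triple bond, so the unsaturation ending is -yne.
The numbering direction is chosen so that numbering from this end puts the triple bond at C-2 rather than C-3.
That gives the triple bond between C-2 and C-3; a chloro group at C-4; a fluoro group at C-1.
Prefixes are listed alphabetically: chloro, fluoro.
Assembling the pieces gives 4-chloro-1-fluoropent-2-yne.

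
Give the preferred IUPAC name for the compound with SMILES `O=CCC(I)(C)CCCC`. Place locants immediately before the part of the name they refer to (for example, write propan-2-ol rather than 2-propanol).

3-iodo-3-methylheptanal

The longest chain bearing the –CHO group is 7 carbons long (heptane).
The principal characteristic group is an aldehyde (terminal –CHO), named with the suffix -al.
The numbering direction is chosen so that the aldehyde carbon is C-1 by definition.
That gives an iodo group at C-3; a methyl group at C-3.
Prefixes are listed alphabetically: iodo, methyl.
Putting it together: 3-iodo-3-methylheptanal.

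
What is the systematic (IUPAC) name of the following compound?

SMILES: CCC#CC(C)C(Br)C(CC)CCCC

6-bromo-7-ethyl-5-methylundec-3-yne

The longest chain bearing the multiple bond is 11 carbons long (undecane).
The chain contains a C≡C triple bond, so the unsaturation ending is -yne.
Choose the numbering such that numbering from this end puts the triple bond at C-3 rather than C-8.
This places the triple bond between C-3 and C-4; a bromo group at C-6; an ethyl group at C-7; a methyl group at C-5.
Prefixes are listed alphabetically: bromo, ethyl, methyl.
The name is 6-bromo-7-ethyl-5-methylundec-3-yne.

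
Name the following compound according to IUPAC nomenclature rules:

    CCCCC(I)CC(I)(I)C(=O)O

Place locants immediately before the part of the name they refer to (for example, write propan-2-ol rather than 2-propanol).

The longest carbon chain that includes the –COOH group has 8 carbons, so the parent hydride is octane.
The highest-priority functional group is a carboxylic acid (terminal –COOH), so the name ends in -oic acid.
Number the chain so that the carboxylic acid carbon is C-1 by definition.
That gives iodo groups at C-2 (×2) and C-4.
Putting it together: 2,2,4-triiodooctanoic acid.

2,2,4-triiodooctanoic acid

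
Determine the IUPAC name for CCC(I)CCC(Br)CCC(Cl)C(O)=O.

5-bromo-2-chloro-8-iododecanoic acid

The longest carbon chain that includes the –COOH group has 10 carbons, so the parent hydride is decane.
The principal characteristic group is a carboxylic acid (terminal –COOH), named with the suffix -oic acid.
The numbering direction is chosen so that the carboxylic acid carbon is C-1 by definition.
With this numbering: a bromo group at C-5; a chloro group at C-2; an iodo group at C-8.
Prefixes are listed alphabetically: bromo, chloro, iodo.
Assembling the pieces gives 5-bromo-2-chloro-8-iododecanoic acid.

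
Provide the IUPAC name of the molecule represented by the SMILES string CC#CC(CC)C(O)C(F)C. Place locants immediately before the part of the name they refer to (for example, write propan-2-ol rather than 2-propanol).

4-ethyl-2-fluorohept-5-yn-3-ol

Counting along the main chain through the –OH group and the multiple bond gives 7 carbons: the parent is heptane.
The principal characteristic group is an alcohol (–OH), named with the suffix -ol.
There is one C≡C triple bond, indicated by the ending -yne.
Number the chain so that numbering from this end puts the hydroxyl group at C-3 rather than C-5.
That gives the hydroxyl at C-3; the triple bond between C-5 and C-6; an ethyl group at C-4; a fluoro group at C-2.
The substituents are ordered alphabetically, ignoring any di-/tri- multipliers.
Assembling the pieces gives 4-ethyl-2-fluorohept-5-yn-3-ol.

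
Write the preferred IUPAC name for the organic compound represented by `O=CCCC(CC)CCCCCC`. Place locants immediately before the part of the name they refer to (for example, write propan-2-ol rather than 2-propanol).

The longest chain bearing the –CHO group is 10 carbons long (decane).
An aldehyde (terminal –CHO) is the principal characteristic group, giving the suffix -al.
Choose the numbering such that the aldehyde carbon is C-1 by definition.
With this numbering: an ethyl group at C-4.
The name is 4-ethyldecanal.

4-ethyldecanal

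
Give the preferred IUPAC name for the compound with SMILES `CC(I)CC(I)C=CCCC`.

6,8-diiodonon-4-ene

The longest carbon chain that includes the multiple bond has 9 carbons, so the parent hydride is nonane.
The chain contains a C=C double bond, so the unsaturation ending is -ene.
The numbering direction is chosen so that numbering from this end puts the double bond at C-4 rather than C-5.
This places the double bond between C-4 and C-5; iodo groups at C-6 and C-8.
Putting it together: 6,8-diiodonon-4-ene.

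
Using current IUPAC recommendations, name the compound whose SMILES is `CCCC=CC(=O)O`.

hex-2-enoic acid

The longest carbon chain that includes the –COOH group and the multiple bond has 6 carbons, so the parent hydride is hexane.
The principal characteristic group is a carboxylic acid (terminal –COOH), named with the suffix -oic acid.
There is one C=C double bond, indicated by the ending -ene.
The numbering direction is chosen so that the carboxylic acid carbon is C-1 by definition.
With this numbering: the double bond between C-2 and C-3.
The name is hex-2-enoic acid.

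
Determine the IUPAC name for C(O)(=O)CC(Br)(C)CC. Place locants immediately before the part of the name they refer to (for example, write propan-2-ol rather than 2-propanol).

3-bromo-3-methylpentanoic acid

The longest carbon chain that includes the –COOH group has 5 carbons, so the parent hydride is pentane.
The principal characteristic group is a carboxylic acid (terminal –COOH), named with the suffix -oic acid.
Number the chain so that the carboxylic acid carbon is C-1 by definition.
With this numbering: a bromo group at C-3; a methyl group at C-3.
The substituents are ordered alphabetically, ignoring any di-/tri- multipliers.
The name is 3-bromo-3-methylpentanoic acid.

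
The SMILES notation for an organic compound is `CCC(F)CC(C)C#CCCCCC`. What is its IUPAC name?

The longest carbon chain that includes the multiple bond has 12 carbons, so the parent hydride is dodecane.
There is one C≡C triple bond, indicated by the ending -yne.
Number the chain so that the substituent locant set {3,5} is lower than {8,10} at the first point of difference.
That gives the triple bond between C-6 and C-7; a fluoro group at C-3; a methyl group at C-5.
Substituent prefixes are cited in alphabetical order (multiplying prefixes like di-/tri- are ignored for ordering).
Assembling the pieces gives 3-fluoro-5-methyldodec-6-yne.

3-fluoro-5-methyldodec-6-yne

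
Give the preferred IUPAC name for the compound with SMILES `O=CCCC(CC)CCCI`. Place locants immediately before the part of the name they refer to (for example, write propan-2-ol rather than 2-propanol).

4-ethyl-7-iodoheptanal

Counting along the main chain through the –CHO group gives 7 carbons: the parent is heptane.
The highest-priority functional group is an aldehyde (terminal –CHO), so the name ends in -al.
Choose the numbering such that the aldehyde carbon is C-1 by definition.
That gives an ethyl group at C-4; an iodo group at C-7.
Prefixes are listed alphabetically: ethyl, iodo.
The name is 4-ethyl-7-iodoheptanal.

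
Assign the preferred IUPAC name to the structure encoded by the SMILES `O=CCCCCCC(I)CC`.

7-iodononanal

Counting along the main chain through the –CHO group gives 9 carbons: the parent is nonane.
The principal characteristic group is an aldehyde (terminal –CHO), named with the suffix -al.
The numbering direction is chosen so that the aldehyde carbon is C-1 by definition.
That gives an iodo group at C-7.
Putting it together: 7-iodononanal.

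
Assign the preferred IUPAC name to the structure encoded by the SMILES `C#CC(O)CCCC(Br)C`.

7-bromooct-1-yn-3-ol

The longest carbon chain that includes the –OH group and the multiple bond has 8 carbons, so the parent hydride is octane.
The principal characteristic group is an alcohol (–OH), named with the suffix -ol.
The chain contains a C≡C triple bond, so the unsaturation ending is -yne.
Number the chain so that numbering from this end puts the hydroxyl group at C-3 rather than C-6.
This places the hydroxyl at C-3; the triple bond between C-1 and C-2; a bromo group at C-7.
Putting it together: 7-bromooct-1-yn-3-ol.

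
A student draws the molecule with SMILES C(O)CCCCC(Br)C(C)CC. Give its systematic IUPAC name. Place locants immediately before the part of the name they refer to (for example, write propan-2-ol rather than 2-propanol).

6-bromo-7-methylnonan-1-ol

Counting along the main chain through the –OH group gives 9 carbons: the parent is nonane.
The principal characteristic group is an alcohol (–OH), named with the suffix -ol.
Number the chain so that numbering from this end puts the hydroxyl group at C-1 rather than C-9.
That gives the hydroxyl at C-1; a bromo group at C-6; a methyl group at C-7.
Substituent prefixes are cited in alphabetical order (multiplying prefixes like di-/tri- are ignored for ordering).
Assembling the pieces gives 6-bromo-7-methylnonan-1-ol.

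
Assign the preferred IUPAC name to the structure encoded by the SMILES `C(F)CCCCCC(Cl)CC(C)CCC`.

The longest continuous carbon chain has 12 atoms, so the parent hydride is dodecane.
The numbering direction is chosen so that the substituent locant set {1,7,9} is lower than {4,6,12} at the first point of difference.
That gives a chloro group at C-7; a fluoro group at C-1; a methyl group at C-9.
Prefixes are listed alphabetically: chloro, fluoro, methyl.
The name is 7-chloro-1-fluoro-9-methyldodecane.

7-chloro-1-fluoro-9-methyldodecane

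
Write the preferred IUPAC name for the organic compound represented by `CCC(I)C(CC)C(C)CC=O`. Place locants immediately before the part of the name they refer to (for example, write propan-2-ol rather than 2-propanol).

The longest carbon chain that includes the –CHO group has 7 carbons, so the parent hydride is heptane.
The principal characteristic group is an aldehyde (terminal –CHO), named with the suffix -al.
The numbering direction is chosen so that the aldehyde carbon is C-1 by definition.
This places an ethyl group at C-4; an iodo group at C-5; a methyl group at C-3.
The substituents are ordered alphabetically, ignoring any di-/tri- multipliers.
Assembling the pieces gives 4-ethyl-5-iodo-3-methylheptanal.

4-ethyl-5-iodo-3-methylheptanal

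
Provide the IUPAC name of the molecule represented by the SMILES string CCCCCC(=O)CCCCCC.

The longest chain bearing the carbonyl is 12 carbons long (dodecane).
The principal characteristic group is a ketone (C=O on an internal carbon), named with the suffix -one.
Number the chain so that numbering from this end puts the carbonyl group at C-6 rather than C-7.
That gives the carbonyl at C-6.
Assembling the pieces gives dodecan-6-one.

dodecan-6-one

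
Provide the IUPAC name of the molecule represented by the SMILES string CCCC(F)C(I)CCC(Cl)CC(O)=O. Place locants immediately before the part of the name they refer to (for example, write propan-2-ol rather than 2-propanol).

3-chloro-7-fluoro-6-iododecanoic acid

The longest carbon chain that includes the –COOH group has 10 carbons, so the parent hydride is decane.
A carboxylic acid (terminal –COOH) is the principal characteristic group, giving the suffix -oic acid.
The numbering direction is chosen so that the carboxylic acid carbon is C-1 by definition.
This places a chloro group at C-3; a fluoro group at C-7; an iodo group at C-6.
The substituents are ordered alphabetically, ignoring any di-/tri- multipliers.
The name is 3-chloro-7-fluoro-6-iododecanoic acid.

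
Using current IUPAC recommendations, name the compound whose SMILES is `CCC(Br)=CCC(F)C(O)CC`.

The longest chain bearing the –OH group and the multiple bond is 9 carbons long (nonane).
The highest-priority functional group is an alcohol (–OH), so the name ends in -ol.
A C=C double bond in the chain gives the infix -ene-.
The numbering direction is chosen so that numbering from this end puts the hydroxyl group at C-3 rather than C-7.
This places the hydroxyl at C-3; the double bond between C-6 and C-7; a bromo group at C-7; a fluoro group at C-4.
Substituent prefixes are cited in alphabetical order (multiplying prefixes like di-/tri- are ignored for ordering).
Putting it together: 7-bromo-4-fluoronon-6-en-3-ol.

7-bromo-4-fluoronon-6-en-3-ol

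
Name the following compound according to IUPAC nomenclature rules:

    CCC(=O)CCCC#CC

The longest chain bearing the carbonyl and the multiple bond is 9 carbons long (nonane).
The highest-priority functional group is a ketone (C=O on an internal carbon), so the name ends in -one.
There is one C≡C triple bond, indicated by the ending -yne.
The numbering direction is chosen so that numbering from this end puts the carbonyl group at C-3 rather than C-7.
This places the carbonyl at C-3; the triple bond between C-7 and C-8.
Assembling the pieces gives non-7-yn-3-one.

non-7-yn-3-one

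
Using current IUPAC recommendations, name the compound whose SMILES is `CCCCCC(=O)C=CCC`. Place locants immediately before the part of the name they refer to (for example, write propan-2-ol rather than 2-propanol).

The longest carbon chain that includes the carbonyl and the multiple bond has 10 carbons, so the parent hydride is decane.
The highest-priority functional group is a ketone (C=O on an internal carbon), so the name ends in -one.
A C=C double bond in the chain gives the infix -ene-.
Number the chain so that numbering from this end puts the carbonyl group at C-5 rather than C-6.
This places the carbonyl at C-5; the double bond between C-3 and C-4.
Putting it together: dec-3-en-5-one.

dec-3-en-5-one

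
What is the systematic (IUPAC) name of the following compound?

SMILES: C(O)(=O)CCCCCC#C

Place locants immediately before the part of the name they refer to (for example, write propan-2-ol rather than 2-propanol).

Counting along the main chain through the –COOH group and the multiple bond gives 8 carbons: the parent is octane.
A carboxylic acid (terminal –COOH) is the principal characteristic group, giving the suffix -oic acid.
A C≡C triple bond in the chain gives the infix -yne-.
Number the chain so that the carboxylic acid carbon is C-1 by definition.
This places the triple bond between C-7 and C-8.
Putting it together: oct-7-ynoic acid.

oct-7-ynoic acid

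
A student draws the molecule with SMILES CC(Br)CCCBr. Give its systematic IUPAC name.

1,4-dibromopentane

The longest carbon chain is 5 atoms: the parent is pentane.
Number the chain so that the substituent locant set {1,4} is lower than {2,5} at the first point of difference.
With this numbering: bromo groups at C-1 and C-4.
Assembling the pieces gives 1,4-dibromopentane.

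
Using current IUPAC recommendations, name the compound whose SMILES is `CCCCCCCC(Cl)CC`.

3-chlorodecane

The parent chain contains 10 carbons (decane).
The numbering direction is chosen so that the substituent locant set {3} is lower than {8} at the first point of difference.
That gives a chloro group at C-3.
Putting it together: 3-chlorodecane.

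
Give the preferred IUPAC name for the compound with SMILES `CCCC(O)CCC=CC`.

The longest carbon chain that includes the –OH group and the multiple bond has 9 carbons, so the parent hydride is nonane.
The highest-priority functional group is an alcohol (–OH), so the name ends in -ol.
A C=C double bond in the chain gives the infix -ene-.
Choose the numbering such that numbering from this end puts the hydroxyl group at C-4 rather than C-6.
With this numbering: the hydroxyl at C-4; the double bond between C-7 and C-8.
The name is non-7-en-4-ol.

non-7-en-4-ol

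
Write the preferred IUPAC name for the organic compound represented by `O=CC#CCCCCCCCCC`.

dodec-2-ynal

Counting along the main chain through the –CHO group and the multiple bond gives 12 carbons: the parent is dodecane.
The principal characteristic group is an aldehyde (terminal –CHO), named with the suffix -al.
A C≡C triple bond in the chain gives the infix -yne-.
Number the chain so that the aldehyde carbon is C-1 by definition.
That gives the triple bond between C-2 and C-3.
Assembling the pieces gives dodec-2-ynal.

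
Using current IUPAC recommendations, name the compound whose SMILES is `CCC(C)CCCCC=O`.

6-methyloctanal

The longest chain bearing the –CHO group is 8 carbons long (octane).
An aldehyde (terminal –CHO) is the principal characteristic group, giving the suffix -al.
Number the chain so that the aldehyde carbon is C-1 by definition.
This places a methyl group at C-6.
The name is 6-methyloctanal.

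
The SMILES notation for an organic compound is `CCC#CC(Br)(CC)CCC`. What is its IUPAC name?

5-bromo-5-ethyloct-3-yne

Counting along the main chain through the multiple bond gives 8 carbons: the parent is octane.
There is one C≡C triple bond, indicated by the ending -yne.
Number the chain so that numbering from this end puts the triple bond at C-3 rather than C-5.
With this numbering: the triple bond between C-3 and C-4; a bromo group at C-5; an ethyl group at C-5.
Substituent prefixes are cited in alphabetical order (multiplying prefixes like di-/tri- are ignored for ordering).
The name is 5-bromo-5-ethyloct-3-yne.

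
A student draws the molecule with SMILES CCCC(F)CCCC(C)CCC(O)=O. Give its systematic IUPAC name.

The longest carbon chain that includes the –COOH group has 11 carbons, so the parent hydride is undecane.
A carboxylic acid (terminal –COOH) is the principal characteristic group, giving the suffix -oic acid.
The numbering direction is chosen so that the carboxylic acid carbon is C-1 by definition.
This places a fluoro group at C-8; a methyl group at C-4.
Substituent prefixes are cited in alphabetical order (multiplying prefixes like di-/tri- are ignored for ordering).
Putting it together: 8-fluoro-4-methylundecanoic acid.

8-fluoro-4-methylundecanoic acid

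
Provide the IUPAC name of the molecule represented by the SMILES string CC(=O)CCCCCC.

octan-2-one

Counting along the main chain through the carbonyl gives 8 carbons: the parent is octane.
The principal characteristic group is a ketone (C=O on an internal carbon), named with the suffix -one.
The numbering direction is chosen so that numbering from this end puts the carbonyl group at C-2 rather than C-7.
With this numbering: the carbonyl at C-2.
Putting it together: octan-2-one.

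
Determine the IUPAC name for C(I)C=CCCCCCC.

The longest carbon chain that includes the multiple bond has 9 carbons, so the parent hydride is nonane.
There is one C=C double bond, indicated by the ending -ene.
The numbering direction is chosen so that numbering from this end puts the double bond at C-2 rather than C-7.
With this numbering: the double bond between C-2 and C-3; an iodo group at C-1.
Putting it together: 1-iodonon-2-ene.

1-iodonon-2-ene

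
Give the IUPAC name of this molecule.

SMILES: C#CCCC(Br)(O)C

2-bromohex-5-yn-2-ol

The longest carbon chain that includes the –OH group and the multiple bond has 6 carbons, so the parent hydride is hexane.
An alcohol (–OH) is the principal characteristic group, giving the suffix -ol.
There is one C≡C triple bond, indicated by the ending -yne.
Choose the numbering such that numbering from this end puts the hydroxyl group at C-2 rather than C-5.
That gives the hydroxyl at C-2; the triple bond between C-5 and C-6; a bromo group at C-2.
The name is 2-bromohex-5-yn-2-ol.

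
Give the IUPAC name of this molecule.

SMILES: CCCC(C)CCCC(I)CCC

The longest carbon chain is 11 atoms: the parent is undecane.
Number the chain so that the locant sets are identical either way, so the alphabetically earlier iodo substituent takes the lower locant (4 rather than 8).
With this numbering: an iodo group at C-4; a methyl group at C-8.
Substituent prefixes are cited in alphabetical order (multiplying prefixes like di-/tri- are ignored for ordering).
The name is 4-iodo-8-methylundecane.

4-iodo-8-methylundecane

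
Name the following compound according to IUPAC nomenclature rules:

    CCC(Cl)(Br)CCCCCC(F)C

8-bromo-8-chloro-2-fluorodecane

The longest continuous carbon chain has 10 atoms, so the parent hydride is decane.
The numbering direction is chosen so that the substituent locant set {2,8,8} is lower than {3,3,9} at the first point of difference.
That gives a bromo group at C-8; a chloro group at C-8; a fluoro group at C-2.
The substituents are ordered alphabetically, ignoring any di-/tri- multipliers.
The name is 8-bromo-8-chloro-2-fluorodecane.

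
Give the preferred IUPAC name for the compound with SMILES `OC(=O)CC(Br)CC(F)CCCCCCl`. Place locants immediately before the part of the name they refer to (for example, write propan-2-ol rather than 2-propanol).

3-bromo-10-chloro-5-fluorodecanoic acid

The longest carbon chain that includes the –COOH group has 10 carbons, so the parent hydride is decane.
A carboxylic acid (terminal –COOH) is the principal characteristic group, giving the suffix -oic acid.
Number the chain so that the carboxylic acid carbon is C-1 by definition.
This places a bromo group at C-3; a chloro group at C-10; a fluoro group at C-5.
Prefixes are listed alphabetically: bromo, chloro, fluoro.
Putting it together: 3-bromo-10-chloro-5-fluorodecanoic acid.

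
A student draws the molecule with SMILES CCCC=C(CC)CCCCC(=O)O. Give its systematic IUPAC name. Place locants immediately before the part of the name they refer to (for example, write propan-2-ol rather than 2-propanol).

The longest carbon chain that includes the –COOH group and the multiple bond has 10 carbons, so the parent hydride is decane.
The principal characteristic group is a carboxylic acid (terminal –COOH), named with the suffix -oic acid.
The chain contains a C=C double bond, so the unsaturation ending is -ene.
Number the chain so that the carboxylic acid carbon is C-1 by definition.
With this numbering: the double bond between C-6 and C-7; an ethyl group at C-6.
Putting it together: 6-ethyldec-6-enoic acid.

6-ethyldec-6-enoic acid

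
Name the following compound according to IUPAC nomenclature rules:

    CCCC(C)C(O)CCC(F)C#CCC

8-fluoro-4-methyldodec-9-yn-5-ol

The longest carbon chain that includes the –OH group and the multiple bond has 12 carbons, so the parent hydride is dodecane.
The principal characteristic group is an alcohol (–OH), named with the suffix -ol.
A C≡C triple bond in the chain gives the infix -yne-.
The numbering direction is chosen so that numbering from this end puts the hydroxyl group at C-5 rather than C-8.
That gives the hydroxyl at C-5; the triple bond between C-9 and C-10; a fluoro group at C-8; a methyl group at C-4.
Substituent prefixes are cited in alphabetical order (multiplying prefixes like di-/tri- are ignored for ordering).
Putting it together: 8-fluoro-4-methyldodec-9-yn-5-ol.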